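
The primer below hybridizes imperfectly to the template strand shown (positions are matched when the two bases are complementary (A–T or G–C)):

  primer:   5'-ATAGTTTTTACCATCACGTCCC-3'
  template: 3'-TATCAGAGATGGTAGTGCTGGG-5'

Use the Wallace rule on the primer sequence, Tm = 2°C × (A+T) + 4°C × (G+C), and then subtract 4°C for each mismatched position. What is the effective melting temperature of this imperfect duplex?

50°C

Primer base counts: A=5, T=8, G=2, C=7 → A+T=13, G+C=9
Perfect-match Tm = 2(13) + 4(9) = 26 + 36 = 62°C
Mismatches (positions where the bases are not complementary): 3 (at positions 6, 8, 19)
Effective Tm = 62 − 3×4 = 62 − 12 = 50°C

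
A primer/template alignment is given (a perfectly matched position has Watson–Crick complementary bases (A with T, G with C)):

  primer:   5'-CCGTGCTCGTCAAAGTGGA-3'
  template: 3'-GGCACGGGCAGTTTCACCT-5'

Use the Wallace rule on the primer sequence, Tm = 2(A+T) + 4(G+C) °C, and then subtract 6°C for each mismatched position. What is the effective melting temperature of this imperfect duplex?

54°C

Primer base counts: A=4, T=4, G=6, C=5 → A+T=8, G+C=11
Perfect-match Tm = 2(8) + 4(11) = 16 + 44 = 60°C
Mismatches (positions where the bases are not complementary): 1 (at position 7)
Effective Tm = 60 − 1×6 = 60 − 6 = 54°C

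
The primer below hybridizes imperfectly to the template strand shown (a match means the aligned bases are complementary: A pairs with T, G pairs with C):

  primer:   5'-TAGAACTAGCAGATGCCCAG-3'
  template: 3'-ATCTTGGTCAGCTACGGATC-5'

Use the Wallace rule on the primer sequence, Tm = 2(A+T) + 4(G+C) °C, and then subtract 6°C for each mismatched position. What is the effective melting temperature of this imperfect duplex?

Primer base counts: A=7, T=3, G=5, C=5 → A+T=10, G+C=10
Perfect-match Tm = 2(10) + 4(10) = 20 + 40 = 60°C
Mismatches (positions where the bases are not complementary): 4 (at positions 7, 10, 11, 18)
Effective Tm = 60 − 4×6 = 60 − 24 = 36°C

36°C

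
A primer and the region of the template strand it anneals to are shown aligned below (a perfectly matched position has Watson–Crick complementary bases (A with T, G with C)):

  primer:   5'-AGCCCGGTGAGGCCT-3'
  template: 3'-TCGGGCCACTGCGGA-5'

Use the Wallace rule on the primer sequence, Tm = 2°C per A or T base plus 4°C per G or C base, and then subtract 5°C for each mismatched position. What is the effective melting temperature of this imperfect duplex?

Primer base counts: A=2, T=2, G=6, C=5 → A+T=4, G+C=11
Perfect-match Tm = 2(4) + 4(11) = 8 + 44 = 52°C
Mismatches (positions where the bases are not complementary): 1 (at position 11)
Effective Tm = 52 − 1×5 = 52 − 5 = 47°C

47°C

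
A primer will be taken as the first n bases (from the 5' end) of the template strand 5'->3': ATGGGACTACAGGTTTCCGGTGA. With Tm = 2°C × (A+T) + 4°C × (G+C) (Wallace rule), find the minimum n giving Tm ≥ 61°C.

n = 20

First 19 bases: ATGGGACTACAGGTTTCCG → Tm = 58°C (< 61°C)
First 20 bases: ATGGGACTACAGGTTTCCGG → Tm = 62°C (≥ 61°C)
Since every base adds ≥2°C, Tm only increases with n, so the threshold is first crossed at n = 20.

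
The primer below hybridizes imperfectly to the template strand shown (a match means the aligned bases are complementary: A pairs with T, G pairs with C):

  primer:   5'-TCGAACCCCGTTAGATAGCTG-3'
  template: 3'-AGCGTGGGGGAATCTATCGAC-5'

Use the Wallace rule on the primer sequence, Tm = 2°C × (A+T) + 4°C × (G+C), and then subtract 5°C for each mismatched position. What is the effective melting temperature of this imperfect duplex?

54°C

Primer base counts: A=5, T=5, G=5, C=6 → A+T=10, G+C=11
Perfect-match Tm = 2(10) + 4(11) = 20 + 44 = 64°C
Mismatches (positions where the bases are not complementary): 2 (at positions 4, 10)
Effective Tm = 64 − 2×5 = 64 − 10 = 54°C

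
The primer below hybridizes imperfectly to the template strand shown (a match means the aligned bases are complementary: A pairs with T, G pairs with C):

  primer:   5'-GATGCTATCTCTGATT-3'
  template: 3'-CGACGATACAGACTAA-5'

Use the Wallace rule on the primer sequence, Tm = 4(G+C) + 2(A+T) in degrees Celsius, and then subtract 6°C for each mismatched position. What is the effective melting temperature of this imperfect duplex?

32°C

Primer base counts: A=3, T=7, G=3, C=3 → A+T=10, G+C=6
Perfect-match Tm = 2(10) + 4(6) = 20 + 24 = 44°C
Mismatches (positions where the bases are not complementary): 2 (at positions 2, 9)
Effective Tm = 44 − 2×6 = 44 − 12 = 32°C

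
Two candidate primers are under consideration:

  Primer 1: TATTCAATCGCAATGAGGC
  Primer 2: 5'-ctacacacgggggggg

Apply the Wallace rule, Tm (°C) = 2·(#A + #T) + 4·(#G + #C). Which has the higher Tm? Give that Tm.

Primer 1: A+T=11, G+C=8 → Tm = 2(11)+4(8) = 54°C
Primer 2: A+T=4, G+C=12 → Tm = 2(4)+4(12) = 56°C
54°C vs 56°C → primer 2 is higher.

Primer 2, 56°C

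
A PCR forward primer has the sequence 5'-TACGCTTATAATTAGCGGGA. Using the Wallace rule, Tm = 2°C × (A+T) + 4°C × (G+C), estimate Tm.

56°C

Counting bases: A=6, C=3, G=5, T=6
AT pairs contribute 12, GC pairs contribute 8.
Tm = 2×12 + 4×8 = 56°C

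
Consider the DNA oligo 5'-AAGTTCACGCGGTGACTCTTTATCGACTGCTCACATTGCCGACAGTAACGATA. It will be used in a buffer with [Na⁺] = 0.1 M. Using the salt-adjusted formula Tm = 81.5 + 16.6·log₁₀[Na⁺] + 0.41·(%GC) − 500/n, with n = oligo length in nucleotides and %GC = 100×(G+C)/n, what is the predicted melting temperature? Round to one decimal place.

74.8°C

Length n = 53. C=14, T=14, G=11, A=14
G+C = 25, so %GC = 25/53 × 100 = 47.17%
Salt term: 16.6 × (-1) = -16.6
GC term: 0.41 × 47.17 = 19.34; length term: −500/53 = −9.434
Tm = 81.5 + (-16.6) + 19.34 − 9.434 = 74.806 → 74.8°C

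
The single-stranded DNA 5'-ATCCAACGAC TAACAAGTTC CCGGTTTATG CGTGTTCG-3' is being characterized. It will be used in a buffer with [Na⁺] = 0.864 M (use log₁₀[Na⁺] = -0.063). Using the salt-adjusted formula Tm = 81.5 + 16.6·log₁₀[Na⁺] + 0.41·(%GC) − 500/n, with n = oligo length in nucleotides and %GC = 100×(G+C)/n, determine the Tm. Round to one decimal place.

Length n = 38. A=9, T=11, G=8, C=10
G+C = 18, so %GC = 18/38 × 100 = 47.368%
Salt term: 16.6 × (-0.063) = -1.046
GC term: 0.41 × 47.368 = 19.421; length term: −500/38 = −13.158
Tm = 81.5 + (-1.046) + 19.421 − 13.158 = 86.717 → 86.7°C

86.7°C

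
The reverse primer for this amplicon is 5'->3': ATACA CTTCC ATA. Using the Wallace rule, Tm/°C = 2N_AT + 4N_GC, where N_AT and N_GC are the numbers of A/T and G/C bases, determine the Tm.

34°C

Base counts: G=0, T=4, C=4, A=5
AT pairs contribute 9, GC pairs contribute 4.
Tm = 4·4 + 2·9 = 16 + 18 = 34°C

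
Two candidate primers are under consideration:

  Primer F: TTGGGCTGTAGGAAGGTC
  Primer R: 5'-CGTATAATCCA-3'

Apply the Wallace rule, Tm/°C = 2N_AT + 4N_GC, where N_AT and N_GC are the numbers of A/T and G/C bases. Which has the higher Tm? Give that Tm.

Primer F: A+T=8, G+C=10 → Tm = 2(8)+4(10) = 56°C
Primer R: A+T=7, G+C=4 → Tm = 2(7)+4(4) = 30°C
56°C vs 30°C → primer F is higher.

Primer F, 56°C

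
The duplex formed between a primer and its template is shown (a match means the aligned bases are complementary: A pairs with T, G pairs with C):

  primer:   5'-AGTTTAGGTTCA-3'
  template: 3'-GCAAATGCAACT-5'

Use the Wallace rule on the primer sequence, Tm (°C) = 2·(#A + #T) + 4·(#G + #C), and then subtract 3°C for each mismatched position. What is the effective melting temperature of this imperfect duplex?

23°C

Primer base counts: A=3, T=5, G=3, C=1 → A+T=8, G+C=4
Perfect-match Tm = 2(8) + 4(4) = 16 + 16 = 32°C
Mismatches (positions where the bases are not complementary): 3 (at positions 1, 7, 11)
Effective Tm = 32 − 3×3 = 32 − 9 = 23°C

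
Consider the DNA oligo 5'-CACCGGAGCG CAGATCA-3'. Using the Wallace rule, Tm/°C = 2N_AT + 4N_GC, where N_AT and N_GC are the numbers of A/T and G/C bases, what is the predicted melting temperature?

C=6, G=5, T=1, A=5
AT pairs contribute 6, GC pairs contribute 11.
Tm = 4·11 + 2·6 = 44 + 12 = 56°C

56°C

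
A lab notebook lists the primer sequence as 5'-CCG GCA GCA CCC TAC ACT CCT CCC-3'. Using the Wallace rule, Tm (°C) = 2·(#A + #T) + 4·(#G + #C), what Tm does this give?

82°C

Base counts: G=3, C=14, T=3, A=4
So N_AT = 7 and N_GC = 17.
Tm = 2×7 + 4×17 = 82°C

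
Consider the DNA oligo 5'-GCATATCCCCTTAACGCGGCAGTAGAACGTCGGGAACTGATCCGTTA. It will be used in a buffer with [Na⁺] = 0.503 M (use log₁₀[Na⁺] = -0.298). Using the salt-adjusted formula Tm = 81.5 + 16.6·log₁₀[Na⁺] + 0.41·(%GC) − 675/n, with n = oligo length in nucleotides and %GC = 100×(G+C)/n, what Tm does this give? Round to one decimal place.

84.0°C

Length n = 47. Scanning the sequence gives A=12, C=13, G=12, T=10.
G+C = 25, so %GC = 25/47 × 100 = 53.191%
Salt term: 16.6 × (-0.298) = -4.947
GC term: 0.41 × 53.191 = 21.808; length term: −675/47 = −14.362
Tm = 81.5 + (-4.947) + 21.808 − 14.362 = 83.999 → 84.0°C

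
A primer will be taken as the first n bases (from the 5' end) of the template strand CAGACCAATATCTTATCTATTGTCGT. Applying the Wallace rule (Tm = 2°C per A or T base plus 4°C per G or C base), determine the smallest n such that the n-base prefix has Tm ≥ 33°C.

First 11 bases: CAGACCAATAT → Tm = 30°C (< 33°C)
First 12 bases: CAGACCAATATC → Tm = 34°C (≥ 33°C)
Each additional base adds 2°C (A/T) or 4°C (G/C), so Tm is non-decreasing in n; n = 12 is the first length to reach 33°C.

n = 12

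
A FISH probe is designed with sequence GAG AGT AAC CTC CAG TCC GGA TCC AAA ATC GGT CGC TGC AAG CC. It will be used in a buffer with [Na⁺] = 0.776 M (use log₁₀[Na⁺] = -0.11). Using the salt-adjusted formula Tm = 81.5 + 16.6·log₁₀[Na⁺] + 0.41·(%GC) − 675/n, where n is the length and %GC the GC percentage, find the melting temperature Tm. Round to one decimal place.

87.6°C

Length n = 44. C=14, A=12, G=11, T=7
G+C = 25, so %GC = 25/44 × 100 = 56.818%
Salt term: 16.6 × (-0.11) = -1.826
GC term: 0.41 × 56.818 = 23.295; length term: −675/44 = −15.341
Tm = 81.5 + (-1.826) + 23.295 − 15.341 = 87.628 → 87.6°C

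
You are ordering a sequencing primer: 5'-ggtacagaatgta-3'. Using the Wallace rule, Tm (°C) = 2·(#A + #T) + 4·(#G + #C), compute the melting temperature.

36°C

Counting bases: C=1, G=4, T=3, A=5
So N_AT = 8 and N_GC = 5.
Tm = 2(8) + 4(5) = 16 + 20 = 36°C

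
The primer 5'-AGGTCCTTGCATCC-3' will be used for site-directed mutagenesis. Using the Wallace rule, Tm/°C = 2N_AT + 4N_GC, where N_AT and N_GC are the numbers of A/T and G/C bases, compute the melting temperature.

G=3, A=2, T=4, C=5
A+T = 6, G+C = 8
Tm = 2×6 + 4×8 = 44°C

44°C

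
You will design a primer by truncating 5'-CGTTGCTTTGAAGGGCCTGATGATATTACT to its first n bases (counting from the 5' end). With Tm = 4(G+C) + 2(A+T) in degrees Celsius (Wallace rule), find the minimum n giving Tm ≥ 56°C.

n = 18

First 17 bases: CGTTGCTTTGAAGGGCC → Tm = 54°C (< 56°C)
First 18 bases: CGTTGCTTTGAAGGGCCT → Tm = 56°C (≥ 56°C)
Since every base adds ≥2°C, Tm only increases with n, so the threshold is first crossed at n = 18.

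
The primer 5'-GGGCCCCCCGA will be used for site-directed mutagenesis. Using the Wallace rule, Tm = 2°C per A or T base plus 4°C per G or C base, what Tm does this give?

42°C

Counting bases: G=4, C=6, A=1, T=0
A+T = 1, G+C = 10
Tm = 4·10 + 2·1 = 40 + 2 = 42°C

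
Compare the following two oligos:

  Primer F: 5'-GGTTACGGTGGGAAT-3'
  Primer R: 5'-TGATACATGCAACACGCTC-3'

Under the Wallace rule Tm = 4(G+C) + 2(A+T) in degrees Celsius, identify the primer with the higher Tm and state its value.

Primer R, 56°C

Primer F: A+T=7, G+C=8 → Tm = 2(7)+4(8) = 46°C
Primer R: A+T=10, G+C=9 → Tm = 2(10)+4(9) = 56°C
46°C vs 56°C → primer R is higher.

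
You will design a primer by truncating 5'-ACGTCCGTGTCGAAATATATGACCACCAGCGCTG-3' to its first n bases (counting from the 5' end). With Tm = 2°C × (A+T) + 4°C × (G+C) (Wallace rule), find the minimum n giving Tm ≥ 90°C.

n = 30

First 29 bases: ACGTCCGTGTCGAAATATATGACCACCAG → Tm = 86°C (< 90°C)
First 30 bases: ACGTCCGTGTCGAAATATATGACCACCAGC → Tm = 90°C (≥ 90°C)
Since every base adds ≥2°C, Tm only increases with n, so the threshold is first crossed at n = 30.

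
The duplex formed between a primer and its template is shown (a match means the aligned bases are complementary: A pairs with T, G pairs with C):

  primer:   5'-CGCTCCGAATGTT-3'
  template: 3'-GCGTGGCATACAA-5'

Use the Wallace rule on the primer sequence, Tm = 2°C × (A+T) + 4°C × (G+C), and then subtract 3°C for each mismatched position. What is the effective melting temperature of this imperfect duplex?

34°C

Primer base counts: A=2, T=4, G=3, C=4 → A+T=6, G+C=7
Perfect-match Tm = 2(6) + 4(7) = 12 + 28 = 40°C
Mismatches (positions where the bases are not complementary): 2 (at positions 4, 8)
Effective Tm = 40 − 2×3 = 40 − 6 = 34°C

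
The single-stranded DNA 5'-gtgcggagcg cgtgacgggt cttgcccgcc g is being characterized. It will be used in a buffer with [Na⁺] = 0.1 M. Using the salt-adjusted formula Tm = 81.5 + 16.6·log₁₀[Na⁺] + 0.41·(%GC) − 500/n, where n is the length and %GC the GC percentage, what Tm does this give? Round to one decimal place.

Length n = 31. Counting bases: T=5, G=14, C=10, A=2
G+C = 24, so %GC = 24/31 × 100 = 77.419%
Salt term: 16.6 × (-1) = -16.6
GC term: 0.41 × 77.419 = 31.742; length term: −500/31 = −16.129
Tm = 81.5 + (-16.6) + 31.742 − 16.129 = 80.513 → 80.5°C

80.5°C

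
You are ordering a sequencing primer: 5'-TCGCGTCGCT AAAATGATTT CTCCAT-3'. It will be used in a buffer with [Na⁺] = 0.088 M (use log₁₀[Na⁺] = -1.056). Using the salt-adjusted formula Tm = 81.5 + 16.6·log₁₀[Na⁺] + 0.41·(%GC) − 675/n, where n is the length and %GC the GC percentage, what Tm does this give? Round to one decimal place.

55.4°C

Length n = 26. Base counts: A=6, T=9, C=7, G=4
G+C = 11, so %GC = 11/26 × 100 = 42.308%
Salt term: 16.6 × (-1.056) = -17.53
GC term: 0.41 × 42.308 = 17.346; length term: −675/26 = −25.962
Tm = 81.5 + (-17.53) + 17.346 − 25.962 = 55.354 → 55.4°C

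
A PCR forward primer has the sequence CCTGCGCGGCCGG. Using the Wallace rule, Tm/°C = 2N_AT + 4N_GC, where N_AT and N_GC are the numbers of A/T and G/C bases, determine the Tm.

Scanning the sequence gives A=0, G=6, T=1, C=6.
A+T = 1, G+C = 12
Tm = 2×1 + 4×12 = 50°C

50°C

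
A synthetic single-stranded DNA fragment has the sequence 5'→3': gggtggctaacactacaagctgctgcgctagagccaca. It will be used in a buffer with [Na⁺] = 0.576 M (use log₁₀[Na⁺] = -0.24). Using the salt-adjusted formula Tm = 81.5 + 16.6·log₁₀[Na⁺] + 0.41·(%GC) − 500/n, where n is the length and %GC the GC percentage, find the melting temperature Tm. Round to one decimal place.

Length n = 38. Counting bases: G=11, C=11, A=10, T=6
G+C = 22, so %GC = 22/38 × 100 = 57.895%
Salt term: 16.6 × (-0.24) = -3.984
GC term: 0.41 × 57.895 = 23.737; length term: −500/38 = −13.158
Tm = 81.5 + (-3.984) + 23.737 − 13.158 = 88.095 → 88.1°C

88.1°C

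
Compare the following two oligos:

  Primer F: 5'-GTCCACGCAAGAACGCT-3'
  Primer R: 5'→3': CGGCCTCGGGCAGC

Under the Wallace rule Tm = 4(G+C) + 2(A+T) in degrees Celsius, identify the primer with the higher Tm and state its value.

Primer F, 54°C

Primer F: A+T=7, G+C=10 → Tm = 2(7)+4(10) = 54°C
Primer R: A+T=2, G+C=12 → Tm = 2(2)+4(12) = 52°C
54°C vs 52°C → primer F is higher.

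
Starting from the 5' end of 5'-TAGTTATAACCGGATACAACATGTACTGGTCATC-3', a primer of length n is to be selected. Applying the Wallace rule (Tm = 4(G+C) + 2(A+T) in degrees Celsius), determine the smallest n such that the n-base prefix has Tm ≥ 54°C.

n = 20

First 19 bases: TAGTTATAACCGGATACAA → Tm = 50°C (< 54°C)
First 20 bases: TAGTTATAACCGGATACAAC → Tm = 54°C (≥ 54°C)
Each additional base adds 2°C (A/T) or 4°C (G/C), so Tm is non-decreasing in n; n = 20 is the first length to reach 54°C.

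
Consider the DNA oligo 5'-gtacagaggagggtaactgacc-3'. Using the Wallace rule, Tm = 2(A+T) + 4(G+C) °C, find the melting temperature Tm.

Scanning the sequence gives G=8, T=3, A=7, C=4.
So N_AT = 10 and N_GC = 12.
Tm = 2×10 + 4×12 = 68°C

68°C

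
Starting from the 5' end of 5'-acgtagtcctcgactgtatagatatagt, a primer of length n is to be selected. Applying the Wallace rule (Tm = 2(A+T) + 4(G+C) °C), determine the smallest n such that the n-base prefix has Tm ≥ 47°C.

n = 16

First 15 bases: ACGTAGTCCTCGACT → Tm = 46°C (< 47°C)
First 16 bases: ACGTAGTCCTCGACTG → Tm = 50°C (≥ 47°C)
Since every base adds ≥2°C, Tm only increases with n, so the threshold is first crossed at n = 16.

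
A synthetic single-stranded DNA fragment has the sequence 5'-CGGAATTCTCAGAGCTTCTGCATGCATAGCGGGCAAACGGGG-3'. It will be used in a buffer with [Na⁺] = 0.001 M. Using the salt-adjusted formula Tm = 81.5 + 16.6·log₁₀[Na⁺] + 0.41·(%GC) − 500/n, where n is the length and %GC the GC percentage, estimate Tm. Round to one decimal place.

43.2°C

Length n = 42. C=10, A=10, G=14, T=8
G+C = 24, so %GC = 24/42 × 100 = 57.143%
Salt term: 16.6 × (-3) = -49.8
GC term: 0.41 × 57.143 = 23.429; length term: −500/42 = −11.905
Tm = 81.5 + (-49.8) + 23.429 − 11.905 = 43.224 → 43.2°C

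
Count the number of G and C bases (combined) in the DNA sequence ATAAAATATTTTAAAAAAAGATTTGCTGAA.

4

A=16, C=1, T=10, G=3
Total G or C: 3 + 1 = 4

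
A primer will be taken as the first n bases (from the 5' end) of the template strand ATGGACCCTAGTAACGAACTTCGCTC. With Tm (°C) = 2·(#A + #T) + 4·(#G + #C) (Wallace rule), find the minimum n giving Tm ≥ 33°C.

n = 11

First 10 bases: ATGGACCCTA → Tm = 30°C (< 33°C)
First 11 bases: ATGGACCCTAG → Tm = 34°C (≥ 33°C)
Since every base adds ≥2°C, Tm only increases with n, so the threshold is first crossed at n = 11.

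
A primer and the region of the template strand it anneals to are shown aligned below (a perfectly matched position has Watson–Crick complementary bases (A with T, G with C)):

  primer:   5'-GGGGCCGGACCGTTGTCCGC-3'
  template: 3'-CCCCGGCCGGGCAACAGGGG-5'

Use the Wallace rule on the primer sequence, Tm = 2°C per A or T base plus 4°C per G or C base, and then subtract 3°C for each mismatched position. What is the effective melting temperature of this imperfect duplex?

66°C

Primer base counts: A=1, T=3, G=9, C=7 → A+T=4, G+C=16
Perfect-match Tm = 2(4) + 4(16) = 8 + 64 = 72°C
Mismatches (positions where the bases are not complementary): 2 (at positions 9, 19)
Effective Tm = 72 − 2×3 = 72 − 6 = 66°C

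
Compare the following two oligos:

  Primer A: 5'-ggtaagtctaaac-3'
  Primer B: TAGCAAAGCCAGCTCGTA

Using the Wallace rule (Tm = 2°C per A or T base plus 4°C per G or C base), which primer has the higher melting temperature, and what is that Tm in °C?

Primer B, 54°C

Primer A: A+T=8, G+C=5 → Tm = 2(8)+4(5) = 36°C
Primer B: A+T=9, G+C=9 → Tm = 2(9)+4(9) = 54°C
36°C vs 54°C → primer B is higher.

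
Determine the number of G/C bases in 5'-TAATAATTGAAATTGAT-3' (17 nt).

2

Scanning the sequence gives C=0, A=8, G=2, T=7.
G+C = 2 + 0 = 2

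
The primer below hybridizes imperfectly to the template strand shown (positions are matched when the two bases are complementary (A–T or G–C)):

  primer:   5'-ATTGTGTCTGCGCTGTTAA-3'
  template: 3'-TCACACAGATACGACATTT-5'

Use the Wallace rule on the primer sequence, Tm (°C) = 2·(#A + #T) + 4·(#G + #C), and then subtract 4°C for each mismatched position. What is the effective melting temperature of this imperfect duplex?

38°C

Primer base counts: A=3, T=8, G=5, C=3 → A+T=11, G+C=8
Perfect-match Tm = 2(11) + 4(8) = 22 + 32 = 54°C
Mismatches (positions where the bases are not complementary): 4 (at positions 2, 10, 11, 17)
Effective Tm = 54 − 4×4 = 54 − 16 = 38°C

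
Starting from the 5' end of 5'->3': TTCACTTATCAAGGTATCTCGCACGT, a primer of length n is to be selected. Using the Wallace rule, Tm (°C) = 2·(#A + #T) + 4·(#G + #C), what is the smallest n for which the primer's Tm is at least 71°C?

n = 25

First 24 bases: TTCACTTATCAAGGTATCTCGCAC → Tm = 68°C (< 71°C)
First 25 bases: TTCACTTATCAAGGTATCTCGCACG → Tm = 72°C (≥ 71°C)
Since every base adds ≥2°C, Tm only increases with n, so the threshold is first crossed at n = 25.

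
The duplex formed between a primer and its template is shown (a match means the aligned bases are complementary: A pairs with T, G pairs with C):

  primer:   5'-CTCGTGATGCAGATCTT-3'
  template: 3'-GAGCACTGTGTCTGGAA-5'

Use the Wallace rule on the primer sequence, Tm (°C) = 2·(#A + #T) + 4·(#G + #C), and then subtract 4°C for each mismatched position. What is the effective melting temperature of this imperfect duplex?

Primer base counts: A=3, T=6, G=4, C=4 → A+T=9, G+C=8
Perfect-match Tm = 2(9) + 4(8) = 18 + 32 = 50°C
Mismatches (positions where the bases are not complementary): 3 (at positions 8, 9, 14)
Effective Tm = 50 − 3×4 = 50 − 12 = 38°C

38°C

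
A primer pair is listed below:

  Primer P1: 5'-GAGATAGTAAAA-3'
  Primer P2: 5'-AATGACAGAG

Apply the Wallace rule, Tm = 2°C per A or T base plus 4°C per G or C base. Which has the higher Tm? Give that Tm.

Primer P1, 30°C

Primer P1: A+T=9, G+C=3 → Tm = 2(9)+4(3) = 30°C
Primer P2: A+T=6, G+C=4 → Tm = 2(6)+4(4) = 28°C
30°C vs 28°C → primer P1 is higher.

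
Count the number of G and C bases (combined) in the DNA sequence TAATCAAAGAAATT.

A=8, T=4, C=1, G=1
Total G or C: 1 + 1 = 2

2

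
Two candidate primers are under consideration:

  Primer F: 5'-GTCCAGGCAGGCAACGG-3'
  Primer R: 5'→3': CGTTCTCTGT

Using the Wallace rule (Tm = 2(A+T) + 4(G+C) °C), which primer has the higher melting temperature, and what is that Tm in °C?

Primer F, 58°C

Primer F: A+T=5, G+C=12 → Tm = 2(5)+4(12) = 58°C
Primer R: A+T=5, G+C=5 → Tm = 2(5)+4(5) = 30°C
58°C vs 30°C → primer F is higher.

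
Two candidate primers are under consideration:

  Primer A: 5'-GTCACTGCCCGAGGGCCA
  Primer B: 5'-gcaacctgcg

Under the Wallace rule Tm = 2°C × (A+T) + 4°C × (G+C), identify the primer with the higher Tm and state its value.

Primer A: A+T=5, G+C=13 → Tm = 2(5)+4(13) = 62°C
Primer B: A+T=3, G+C=7 → Tm = 2(3)+4(7) = 34°C
62°C vs 34°C → primer A is higher.

Primer A, 62°C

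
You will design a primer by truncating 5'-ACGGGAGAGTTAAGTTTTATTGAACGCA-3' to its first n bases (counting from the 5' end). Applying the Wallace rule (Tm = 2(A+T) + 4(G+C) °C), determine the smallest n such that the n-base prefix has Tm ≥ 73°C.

n = 27

First 26 bases: ACGGGAGAGTTAAGTTTTATTGAACG → Tm = 72°C (< 73°C)
First 27 bases: ACGGGAGAGTTAAGTTTTATTGAACGC → Tm = 76°C (≥ 73°C)
Each additional base adds 2°C (A/T) or 4°C (G/C), so Tm is non-decreasing in n; n = 27 is the first length to reach 73°C.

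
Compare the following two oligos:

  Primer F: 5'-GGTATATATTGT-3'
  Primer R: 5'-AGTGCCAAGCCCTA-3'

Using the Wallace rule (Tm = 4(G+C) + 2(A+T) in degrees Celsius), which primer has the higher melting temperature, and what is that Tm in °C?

Primer F: A+T=9, G+C=3 → Tm = 2(9)+4(3) = 30°C
Primer R: A+T=6, G+C=8 → Tm = 2(6)+4(8) = 44°C
30°C vs 44°C → primer R is higher.

Primer R, 44°C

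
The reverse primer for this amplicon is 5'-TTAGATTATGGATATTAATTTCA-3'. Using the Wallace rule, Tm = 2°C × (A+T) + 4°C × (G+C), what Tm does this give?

Counting bases: T=11, G=3, A=8, C=1
AT pairs contribute 19, GC pairs contribute 4.
Tm = 2(19) + 4(4) = 38 + 16 = 54°C

54°C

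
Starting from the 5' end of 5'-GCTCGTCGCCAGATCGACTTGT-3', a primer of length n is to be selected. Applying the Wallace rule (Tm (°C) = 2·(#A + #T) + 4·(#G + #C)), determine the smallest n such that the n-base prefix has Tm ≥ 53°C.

First 15 bases: GCTCGTCGCCAGATC → Tm = 50°C (< 53°C)
First 16 bases: GCTCGTCGCCAGATCG → Tm = 54°C (≥ 53°C)
Each additional base adds 2°C (A/T) or 4°C (G/C), so Tm is non-decreasing in n; n = 16 is the first length to reach 53°C.

n = 16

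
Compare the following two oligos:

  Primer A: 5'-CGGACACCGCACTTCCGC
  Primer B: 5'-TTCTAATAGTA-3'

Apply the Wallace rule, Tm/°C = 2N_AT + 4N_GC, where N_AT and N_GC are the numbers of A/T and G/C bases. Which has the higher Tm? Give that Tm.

Primer A, 62°C

Primer A: A+T=5, G+C=13 → Tm = 2(5)+4(13) = 62°C
Primer B: A+T=9, G+C=2 → Tm = 2(9)+4(2) = 26°C
62°C vs 26°C → primer A is higher.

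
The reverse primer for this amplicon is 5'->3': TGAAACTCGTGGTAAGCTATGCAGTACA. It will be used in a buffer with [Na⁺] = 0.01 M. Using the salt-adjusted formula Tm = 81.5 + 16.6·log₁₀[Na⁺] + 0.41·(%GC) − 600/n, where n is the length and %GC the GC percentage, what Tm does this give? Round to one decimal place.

44.4°C

Length n = 28. Counting bases: T=7, G=7, A=9, C=5
G+C = 12, so %GC = 12/28 × 100 = 42.857%
Salt term: 16.6 × (-2) = -33.2
GC term: 0.41 × 42.857 = 17.571; length term: −600/28 = −21.429
Tm = 81.5 + (-33.2) + 17.571 − 21.429 = 44.442 → 44.4°C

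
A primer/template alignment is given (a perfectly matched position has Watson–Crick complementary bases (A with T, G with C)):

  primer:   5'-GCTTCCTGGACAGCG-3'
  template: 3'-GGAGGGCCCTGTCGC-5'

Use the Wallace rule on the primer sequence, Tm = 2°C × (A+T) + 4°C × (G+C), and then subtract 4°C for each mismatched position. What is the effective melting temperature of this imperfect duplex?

Primer base counts: A=2, T=3, G=5, C=5 → A+T=5, G+C=10
Perfect-match Tm = 2(5) + 4(10) = 10 + 40 = 50°C
Mismatches (positions where the bases are not complementary): 3 (at positions 1, 4, 7)
Effective Tm = 50 − 3×4 = 50 − 12 = 38°C

38°C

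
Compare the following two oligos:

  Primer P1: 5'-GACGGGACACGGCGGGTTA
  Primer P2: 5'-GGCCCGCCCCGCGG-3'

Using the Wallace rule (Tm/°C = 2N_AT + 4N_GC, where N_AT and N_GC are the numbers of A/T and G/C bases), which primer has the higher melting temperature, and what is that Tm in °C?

Primer P1, 64°C

Primer P1: A+T=6, G+C=13 → Tm = 2(6)+4(13) = 64°C
Primer P2: A+T=0, G+C=14 → Tm = 2(0)+4(14) = 56°C
64°C vs 56°C → primer P1 is higher.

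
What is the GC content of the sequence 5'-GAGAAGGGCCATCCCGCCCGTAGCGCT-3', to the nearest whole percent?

T=3, C=10, G=9, A=5
G+C = 9 + 10 = 19 out of 27 bases
%GC = 19/27 × 100 = 70.37% ≈ 70%

70%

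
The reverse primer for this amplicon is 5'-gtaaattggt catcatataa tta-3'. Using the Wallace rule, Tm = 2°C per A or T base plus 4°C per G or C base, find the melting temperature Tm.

56°C

Scanning the sequence gives G=3, C=2, T=9, A=9.
A+T = 18, G+C = 5
Tm = 2×18 + 4×5 = 56°C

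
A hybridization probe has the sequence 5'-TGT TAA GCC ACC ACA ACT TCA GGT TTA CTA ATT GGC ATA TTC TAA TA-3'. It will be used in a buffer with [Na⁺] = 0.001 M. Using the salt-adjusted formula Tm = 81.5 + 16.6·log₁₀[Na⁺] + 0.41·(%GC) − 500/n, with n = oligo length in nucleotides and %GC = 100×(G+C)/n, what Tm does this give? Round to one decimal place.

Length n = 47. Scanning the sequence gives T=16, C=10, G=6, A=15.
G+C = 16, so %GC = 16/47 × 100 = 34.043%
Salt term: 16.6 × (-3) = -49.8
GC term: 0.41 × 34.043 = 13.958; length term: −500/47 = −10.638
Tm = 81.5 + (-49.8) + 13.958 − 10.638 = 35.02 → 35.0°C

35.0°C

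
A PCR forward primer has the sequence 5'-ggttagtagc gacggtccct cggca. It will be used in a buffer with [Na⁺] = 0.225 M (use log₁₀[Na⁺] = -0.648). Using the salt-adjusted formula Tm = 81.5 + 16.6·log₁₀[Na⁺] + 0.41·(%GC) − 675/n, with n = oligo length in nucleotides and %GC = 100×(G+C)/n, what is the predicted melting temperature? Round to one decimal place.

Length n = 25. Base counts: T=5, C=7, G=9, A=4
G+C = 16, so %GC = 16/25 × 100 = 64%
Salt term: 16.6 × (-0.648) = -10.757
GC term: 0.41 × 64 = 26.24; length term: −675/25 = −27
Tm = 81.5 + (-10.757) + 26.24 − 27 = 69.983 → 70.0°C

70.0°C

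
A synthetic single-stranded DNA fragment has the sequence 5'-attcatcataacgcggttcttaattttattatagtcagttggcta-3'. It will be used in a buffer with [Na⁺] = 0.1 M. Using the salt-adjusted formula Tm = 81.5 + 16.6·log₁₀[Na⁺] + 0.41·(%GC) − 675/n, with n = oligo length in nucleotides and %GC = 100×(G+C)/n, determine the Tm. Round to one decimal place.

62.7°C

Length n = 45. Counting bases: G=7, A=12, C=7, T=19
G+C = 14, so %GC = 14/45 × 100 = 31.111%
Salt term: 16.6 × (-1) = -16.6
GC term: 0.41 × 31.111 = 12.756; length term: −675/45 = −15
Tm = 81.5 + (-16.6) + 12.756 − 15 = 62.656 → 62.7°C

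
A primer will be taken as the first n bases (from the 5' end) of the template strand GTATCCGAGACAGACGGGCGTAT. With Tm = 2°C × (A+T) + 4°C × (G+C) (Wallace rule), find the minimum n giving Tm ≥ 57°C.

n = 18

First 17 bases: GTATCCGAGACAGACGG → Tm = 54°C (< 57°C)
First 18 bases: GTATCCGAGACAGACGGG → Tm = 58°C (≥ 57°C)
Since every base adds ≥2°C, Tm only increases with n, so the threshold is first crossed at n = 18.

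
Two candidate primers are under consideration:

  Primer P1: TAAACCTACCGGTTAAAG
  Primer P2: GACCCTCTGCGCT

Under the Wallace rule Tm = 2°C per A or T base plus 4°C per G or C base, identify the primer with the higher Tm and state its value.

Primer P1, 50°C

Primer P1: A+T=11, G+C=7 → Tm = 2(11)+4(7) = 50°C
Primer P2: A+T=4, G+C=9 → Tm = 2(4)+4(9) = 44°C
50°C vs 44°C → primer P1 is higher.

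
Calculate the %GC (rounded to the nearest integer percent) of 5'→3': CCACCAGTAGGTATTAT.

41%

Counting bases: T=5, C=4, G=3, A=5
G+C = 3 + 4 = 7 out of 17 bases
%GC = 7/17 × 100 = 41.18% ≈ 41%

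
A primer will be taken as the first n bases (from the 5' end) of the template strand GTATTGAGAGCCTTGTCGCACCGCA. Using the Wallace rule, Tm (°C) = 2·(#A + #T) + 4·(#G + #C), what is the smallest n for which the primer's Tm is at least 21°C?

n = 8

First 7 bases: GTATTGA → Tm = 18°C (< 21°C)
First 8 bases: GTATTGAG → Tm = 22°C (≥ 21°C)
Each additional base adds 2°C (A/T) or 4°C (G/C), so Tm is non-decreasing in n; n = 8 is the first length to reach 21°C.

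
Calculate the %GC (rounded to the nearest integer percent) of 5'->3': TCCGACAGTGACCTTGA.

53%

Counting bases: A=4, T=4, C=5, G=4
G+C = 4 + 5 = 9 out of 17 bases
%GC = 9/17 × 100 = 52.94% ≈ 53%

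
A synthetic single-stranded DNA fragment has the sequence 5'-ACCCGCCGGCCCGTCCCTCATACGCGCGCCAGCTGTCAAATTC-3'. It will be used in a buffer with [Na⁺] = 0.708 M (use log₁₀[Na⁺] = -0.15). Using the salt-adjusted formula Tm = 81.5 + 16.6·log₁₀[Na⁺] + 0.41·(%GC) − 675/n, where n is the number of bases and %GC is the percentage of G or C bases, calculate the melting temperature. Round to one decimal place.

Length n = 43. Scanning the sequence gives C=20, G=9, A=7, T=7.
G+C = 29, so %GC = 29/43 × 100 = 67.442%
Salt term: 16.6 × (-0.15) = -2.49
GC term: 0.41 × 67.442 = 27.651; length term: −675/43 = −15.698
Tm = 81.5 + (-2.49) + 27.651 − 15.698 = 90.963 → 91.0°C

91.0°C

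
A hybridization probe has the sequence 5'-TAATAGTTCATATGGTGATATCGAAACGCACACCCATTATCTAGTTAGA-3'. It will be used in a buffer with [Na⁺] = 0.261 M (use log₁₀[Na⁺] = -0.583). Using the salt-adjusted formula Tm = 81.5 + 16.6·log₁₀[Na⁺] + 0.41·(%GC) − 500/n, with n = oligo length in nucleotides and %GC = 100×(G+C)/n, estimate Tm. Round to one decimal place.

Length n = 49. Base counts: G=8, A=17, C=9, T=15
G+C = 17, so %GC = 17/49 × 100 = 34.694%
Salt term: 16.6 × (-0.583) = -9.678
GC term: 0.41 × 34.694 = 14.225; length term: −500/49 = −10.204
Tm = 81.5 + (-9.678) + 14.225 − 10.204 = 75.843 → 75.8°C

75.8°C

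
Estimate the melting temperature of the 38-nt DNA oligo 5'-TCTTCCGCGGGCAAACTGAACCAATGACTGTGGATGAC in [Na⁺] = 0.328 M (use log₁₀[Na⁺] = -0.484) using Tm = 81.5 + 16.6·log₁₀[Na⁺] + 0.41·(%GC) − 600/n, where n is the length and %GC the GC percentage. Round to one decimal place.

79.3°C

Length n = 38. Counting bases: G=10, A=10, T=8, C=10
G+C = 20, so %GC = 20/38 × 100 = 52.632%
Salt term: 16.6 × (-0.484) = -8.034
GC term: 0.41 × 52.632 = 21.579; length term: −600/38 = −15.789
Tm = 81.5 + (-8.034) + 21.579 − 15.789 = 79.256 → 79.3°C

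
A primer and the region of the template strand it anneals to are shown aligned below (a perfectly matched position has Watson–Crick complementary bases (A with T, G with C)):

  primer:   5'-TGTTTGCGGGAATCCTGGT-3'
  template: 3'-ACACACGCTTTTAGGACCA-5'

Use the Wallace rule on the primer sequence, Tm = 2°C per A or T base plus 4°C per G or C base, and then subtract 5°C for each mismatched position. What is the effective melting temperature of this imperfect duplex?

43°C

Primer base counts: A=2, T=7, G=7, C=3 → A+T=9, G+C=10
Perfect-match Tm = 2(9) + 4(10) = 18 + 40 = 58°C
Mismatches (positions where the bases are not complementary): 3 (at positions 4, 9, 10)
Effective Tm = 58 − 3×5 = 58 − 15 = 43°C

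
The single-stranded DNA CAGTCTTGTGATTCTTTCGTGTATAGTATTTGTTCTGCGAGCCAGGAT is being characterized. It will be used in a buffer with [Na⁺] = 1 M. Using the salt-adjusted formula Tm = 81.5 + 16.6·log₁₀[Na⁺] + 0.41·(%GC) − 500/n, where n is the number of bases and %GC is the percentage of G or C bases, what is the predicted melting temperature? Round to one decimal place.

Length n = 48. G=12, C=8, T=20, A=8
G+C = 20, so %GC = 20/48 × 100 = 41.667%
Salt term: 16.6 × (0) = 0
GC term: 0.41 × 41.667 = 17.083; length term: −500/48 = −10.417
Tm = 81.5 + (0) + 17.083 − 10.417 = 88.166 → 88.2°C

88.2°C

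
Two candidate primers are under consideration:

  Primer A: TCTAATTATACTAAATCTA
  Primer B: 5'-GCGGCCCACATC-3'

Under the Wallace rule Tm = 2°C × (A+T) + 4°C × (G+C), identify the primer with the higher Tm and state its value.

Primer A: A+T=16, G+C=3 → Tm = 2(16)+4(3) = 44°C
Primer B: A+T=3, G+C=9 → Tm = 2(3)+4(9) = 42°C
44°C vs 42°C → primer A is higher.

Primer A, 44°C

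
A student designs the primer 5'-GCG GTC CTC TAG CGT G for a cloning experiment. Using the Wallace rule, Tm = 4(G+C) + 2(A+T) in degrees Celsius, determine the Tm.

54°C

Base counts: T=4, G=6, A=1, C=5
AT pairs contribute 5, GC pairs contribute 11.
Tm = 2×5 + 4×11 = 54°C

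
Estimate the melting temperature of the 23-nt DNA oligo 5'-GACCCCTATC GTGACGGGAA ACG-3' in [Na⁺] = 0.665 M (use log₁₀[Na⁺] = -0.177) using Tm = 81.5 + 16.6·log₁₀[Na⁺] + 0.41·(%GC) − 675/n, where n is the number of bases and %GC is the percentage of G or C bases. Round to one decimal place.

Length n = 23. Scanning the sequence gives T=3, A=6, G=7, C=7.
G+C = 14, so %GC = 14/23 × 100 = 60.87%
Salt term: 16.6 × (-0.177) = -2.938
GC term: 0.41 × 60.87 = 24.957; length term: −675/23 = −29.348
Tm = 81.5 + (-2.938) + 24.957 − 29.348 = 74.171 → 74.2°C

74.2°C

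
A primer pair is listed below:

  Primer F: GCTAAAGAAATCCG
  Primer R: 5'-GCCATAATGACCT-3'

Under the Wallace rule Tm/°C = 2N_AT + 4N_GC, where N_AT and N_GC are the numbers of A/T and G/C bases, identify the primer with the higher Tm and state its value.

Primer F, 40°C

Primer F: A+T=8, G+C=6 → Tm = 2(8)+4(6) = 40°C
Primer R: A+T=7, G+C=6 → Tm = 2(7)+4(6) = 38°C
40°C vs 38°C → primer F is higher.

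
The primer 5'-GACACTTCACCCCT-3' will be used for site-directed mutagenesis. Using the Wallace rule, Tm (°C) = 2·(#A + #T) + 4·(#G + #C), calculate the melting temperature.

44°C

Counting bases: G=1, A=3, C=7, T=3
A+T = 6, G+C = 8
Tm = 4·8 + 2·6 = 32 + 12 = 44°C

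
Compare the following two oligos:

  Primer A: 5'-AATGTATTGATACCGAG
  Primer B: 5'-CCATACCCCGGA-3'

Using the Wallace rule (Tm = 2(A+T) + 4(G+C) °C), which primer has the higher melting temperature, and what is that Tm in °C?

Primer A, 46°C

Primer A: A+T=11, G+C=6 → Tm = 2(11)+4(6) = 46°C
Primer B: A+T=4, G+C=8 → Tm = 2(4)+4(8) = 40°C
46°C vs 40°C → primer A is higher.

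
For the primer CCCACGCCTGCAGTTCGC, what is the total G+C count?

13

Scanning the sequence gives T=3, C=9, G=4, A=2.
Total G or C: 4 + 9 = 13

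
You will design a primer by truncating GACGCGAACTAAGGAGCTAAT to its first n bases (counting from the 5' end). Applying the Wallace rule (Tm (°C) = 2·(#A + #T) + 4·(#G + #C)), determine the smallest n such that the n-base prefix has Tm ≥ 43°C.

n = 14

First 13 bases: GACGCGAACTAAG → Tm = 40°C (< 43°C)
First 14 bases: GACGCGAACTAAGG → Tm = 44°C (≥ 43°C)
Each additional base adds 2°C (A/T) or 4°C (G/C), so Tm is non-decreasing in n; n = 14 is the first length to reach 43°C.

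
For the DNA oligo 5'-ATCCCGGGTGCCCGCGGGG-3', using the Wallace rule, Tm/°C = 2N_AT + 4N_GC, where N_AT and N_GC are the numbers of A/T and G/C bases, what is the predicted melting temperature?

A=1, G=9, T=2, C=7
So N_AT = 3 and N_GC = 16.
Tm = 4·16 + 2·3 = 64 + 6 = 70°C

70°C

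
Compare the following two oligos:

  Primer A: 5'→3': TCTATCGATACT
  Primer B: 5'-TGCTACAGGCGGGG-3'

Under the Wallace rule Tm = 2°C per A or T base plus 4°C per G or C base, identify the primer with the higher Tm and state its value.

Primer A: A+T=8, G+C=4 → Tm = 2(8)+4(4) = 32°C
Primer B: A+T=4, G+C=10 → Tm = 2(4)+4(10) = 48°C
32°C vs 48°C → primer B is higher.

Primer B, 48°C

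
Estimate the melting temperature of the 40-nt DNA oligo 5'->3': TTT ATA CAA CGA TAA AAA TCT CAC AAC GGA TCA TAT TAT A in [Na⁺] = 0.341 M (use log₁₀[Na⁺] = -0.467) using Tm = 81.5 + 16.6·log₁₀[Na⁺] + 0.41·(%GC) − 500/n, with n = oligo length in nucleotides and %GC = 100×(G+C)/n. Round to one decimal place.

Length n = 40. T=12, A=18, C=7, G=3
G+C = 10, so %GC = 10/40 × 100 = 25%
Salt term: 16.6 × (-0.467) = -7.752
GC term: 0.41 × 25 = 10.25; length term: −500/40 = −12.5
Tm = 81.5 + (-7.752) + 10.25 − 12.5 = 71.498 → 71.5°C

71.5°C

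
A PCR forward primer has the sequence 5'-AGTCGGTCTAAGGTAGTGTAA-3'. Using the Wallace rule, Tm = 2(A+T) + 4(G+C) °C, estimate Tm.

Base counts: A=6, C=2, T=6, G=7
A+T = 12, G+C = 9
Tm = 2×12 + 4×9 = 60°C

60°C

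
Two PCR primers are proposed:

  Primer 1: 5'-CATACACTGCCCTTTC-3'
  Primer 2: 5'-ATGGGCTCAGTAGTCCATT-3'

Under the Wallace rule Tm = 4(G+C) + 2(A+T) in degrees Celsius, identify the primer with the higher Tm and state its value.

Primer 2, 56°C

Primer 1: A+T=8, G+C=8 → Tm = 2(8)+4(8) = 48°C
Primer 2: A+T=10, G+C=9 → Tm = 2(10)+4(9) = 56°C
48°C vs 56°C → primer 2 is higher.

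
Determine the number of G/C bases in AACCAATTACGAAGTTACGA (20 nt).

Counting bases: G=3, C=4, A=9, T=4
Total G or C: 3 + 4 = 7

7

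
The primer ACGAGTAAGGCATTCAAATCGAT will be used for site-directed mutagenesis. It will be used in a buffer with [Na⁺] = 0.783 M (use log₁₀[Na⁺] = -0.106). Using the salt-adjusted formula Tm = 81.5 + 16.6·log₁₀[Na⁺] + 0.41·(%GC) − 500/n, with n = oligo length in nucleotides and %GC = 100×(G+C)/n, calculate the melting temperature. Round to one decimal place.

74.0°C

Length n = 23. Base counts: G=5, T=5, A=9, C=4
G+C = 9, so %GC = 9/23 × 100 = 39.13%
Salt term: 16.6 × (-0.106) = -1.76
GC term: 0.41 × 39.13 = 16.043; length term: −500/23 = −21.739
Tm = 81.5 + (-1.76) + 16.043 − 21.739 = 74.044 → 74.0°C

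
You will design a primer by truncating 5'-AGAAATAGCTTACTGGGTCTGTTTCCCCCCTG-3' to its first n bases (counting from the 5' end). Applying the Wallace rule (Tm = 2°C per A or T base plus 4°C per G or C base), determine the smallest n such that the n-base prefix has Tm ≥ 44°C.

First 15 bases: AGAAATAGCTTACTG → Tm = 40°C (< 44°C)
First 16 bases: AGAAATAGCTTACTGG → Tm = 44°C (≥ 44°C)
Since every base adds ≥2°C, Tm only increases with n, so the threshold is first crossed at n = 16.

n = 16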